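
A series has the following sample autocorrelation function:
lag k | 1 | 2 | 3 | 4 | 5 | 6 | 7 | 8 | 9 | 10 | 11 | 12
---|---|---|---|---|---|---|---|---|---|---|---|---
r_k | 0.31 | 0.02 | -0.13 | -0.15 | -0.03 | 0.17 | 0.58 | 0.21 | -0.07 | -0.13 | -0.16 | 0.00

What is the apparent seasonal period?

7

The largest autocorrelation is r_7 = 0.58; the remaining lags stay at or below 0.31. The elevated value at lag 1 (0.31), dropping to 0.02 at lag 2, reflects decaying short-term dependence rather than seasonality.
The dominant spike at lag 7 indicates a seasonal period of 7.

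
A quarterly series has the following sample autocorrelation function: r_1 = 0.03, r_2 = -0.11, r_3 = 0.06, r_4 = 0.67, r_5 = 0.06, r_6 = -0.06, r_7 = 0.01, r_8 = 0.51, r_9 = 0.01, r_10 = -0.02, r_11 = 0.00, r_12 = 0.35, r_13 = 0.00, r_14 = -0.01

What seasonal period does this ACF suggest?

4

The largest autocorrelation is r_4 = 0.67, with weaker echoes at lags 8 (0.51) and 12 (0.35); the remaining lags stay at or below 0.06.
The dominant spike at lag 4 indicates a seasonal period of 4.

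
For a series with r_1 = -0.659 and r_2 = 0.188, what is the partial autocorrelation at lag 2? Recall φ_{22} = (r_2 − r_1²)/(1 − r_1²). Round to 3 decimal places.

-0.435

φ_{22} = (r_2 − r_1²) / (1 − r_1²)
r_1² = (-0.659)² = 0.434281
Numerator = 0.188 − 0.4343 = -0.2463; denominator = 1 − 0.4343 = 0.5657
φ_{22} = -0.2463 / 0.5657 = -0.435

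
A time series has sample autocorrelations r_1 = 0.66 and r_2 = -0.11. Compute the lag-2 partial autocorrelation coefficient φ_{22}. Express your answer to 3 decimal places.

-0.967

φ_{22} = (r_2 − r_1²) / (1 − r_1²)
r_1² = (0.66)² = 0.4356
Numerator = -0.11 − 0.4356 = -0.5456; denominator = 1 − 0.4356 = 0.5644
φ_{22} = -0.5456 / 0.5644 = -0.967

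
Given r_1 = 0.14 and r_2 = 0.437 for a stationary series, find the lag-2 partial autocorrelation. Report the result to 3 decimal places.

φ_{22} = (r_2 − r_1²) / (1 − r_1²)
r_1² = (0.14)² = 0.0196
Numerator = 0.437 − 0.0196 = 0.4174; denominator = 1 − 0.0196 = 0.9804
φ_{22} = 0.4174 / 0.9804 = 0.426

0.426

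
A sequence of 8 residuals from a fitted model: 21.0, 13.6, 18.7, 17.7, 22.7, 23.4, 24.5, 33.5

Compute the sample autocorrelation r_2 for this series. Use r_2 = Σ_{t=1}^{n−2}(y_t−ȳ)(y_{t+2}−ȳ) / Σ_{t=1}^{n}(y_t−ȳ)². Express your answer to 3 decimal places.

Mean ȳ = (21.0 + 13.6 + 18.7 + 17.7 + 22.7 + 23.4 + 24.5 + 33.5)/8 = 21.8875
Deviations from mean: -0.8875, -8.2875, -3.1875, -4.1875, 0.8125, 1.5125, 2.6125, 11.6125
Numerator Σ_{t=1}^{6}(y_t−ȳ)(y_{t+2}−ȳ) = 48.2959
Denominator Σ(y_t−ȳ)² = 241.7888
r_2 = 48.2959 / 241.7888 = 0.200

0.200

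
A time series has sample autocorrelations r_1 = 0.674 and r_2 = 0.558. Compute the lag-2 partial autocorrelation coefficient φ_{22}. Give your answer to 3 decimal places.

0.190

φ_{22} = (r_2 − r_1²) / (1 − r_1²)
r_1² = (0.674)² = 0.454276
Numerator = 0.558 − 0.4543 = 0.1037; denominator = 1 − 0.4543 = 0.5457
φ_{22} = 0.1037 / 0.5457 = 0.190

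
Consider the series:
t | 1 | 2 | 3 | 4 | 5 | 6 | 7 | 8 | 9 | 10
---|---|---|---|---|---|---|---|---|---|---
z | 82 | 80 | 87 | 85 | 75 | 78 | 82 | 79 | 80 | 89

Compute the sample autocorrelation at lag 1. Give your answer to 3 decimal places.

0.006

Mean z̄ = (82 + 80 + 87 + 85 + 75 + 78 + 82 + 79 + 80 + 89)/10 = 81.7000
Numerator Σ_{t=1}^{9}(z_t−z̄)(z_{t+1}−z̄) = 0.9100
Denominator Σ(z_t−z̄)² = 164.1000
r_1 = 0.9100 / 164.1000 = 0.006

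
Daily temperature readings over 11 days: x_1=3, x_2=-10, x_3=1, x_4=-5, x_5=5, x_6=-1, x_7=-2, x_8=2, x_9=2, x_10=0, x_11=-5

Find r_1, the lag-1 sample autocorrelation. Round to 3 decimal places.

-0.429

Mean x̄ = (3 − 10 + 1 − 5 + 5 − 1 − 2 + 2 + 2 + 0 − 5)/11 = -0.9091
Numerator Σ_{t=1}^{10}(x_t−x̄)(x_{t+1}−x̄) = -81.0992
Denominator Σ(x_t−x̄)² = 188.9091
r_1 = -81.0992 / 188.9091 = -0.429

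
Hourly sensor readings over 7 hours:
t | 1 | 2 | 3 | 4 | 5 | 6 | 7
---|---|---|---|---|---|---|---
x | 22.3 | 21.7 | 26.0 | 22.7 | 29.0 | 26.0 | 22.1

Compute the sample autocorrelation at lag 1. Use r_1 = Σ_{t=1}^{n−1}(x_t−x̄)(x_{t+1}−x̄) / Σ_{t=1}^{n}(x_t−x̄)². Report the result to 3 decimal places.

Mean x̄ = (22.3 + 21.7 + 26.0 + 22.7 + 29.0 + 26.0 + 22.1)/7 = 24.2571
Deviations from mean: -1.9571, -2.5571, 1.7429, -1.5571, 4.7429, 1.7429, -2.1571
Σ(x_t−x̄)(x_{t+1}−x̄) = (5.0047) + (-4.4567) + (-2.7139) + (-7.3853) + (8.2661) + (-3.7596) = -5.0447
Denominator Σ(x_t−x̄)² = 46.0171
r_1 = -5.0447 / 46.0171 = -0.110

-0.110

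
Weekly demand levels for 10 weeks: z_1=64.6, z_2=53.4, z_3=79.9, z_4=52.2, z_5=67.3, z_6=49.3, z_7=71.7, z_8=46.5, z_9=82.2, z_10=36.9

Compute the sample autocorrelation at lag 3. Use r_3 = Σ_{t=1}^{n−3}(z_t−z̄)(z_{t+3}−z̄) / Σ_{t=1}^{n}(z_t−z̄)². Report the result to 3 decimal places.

-0.489

Mean z̄ = (64.6 + 53.4 + 79.9 + 52.2 + 67.3 + 49.3 + 71.7 + 46.5 + 82.2 + 36.9)/10 = 60.4000
Σ(z_t−z̄)(z_{t+3}−z̄) = (-34.4400) + (-48.3000) + (-216.4500) + (-92.6600) + (-95.9100) + (-241.9800) + (-265.5500) = -995.2900
Denominator Σ(z_t−z̄)² = 2033.3400
r_3 = -995.2900 / 2033.3400 = -0.489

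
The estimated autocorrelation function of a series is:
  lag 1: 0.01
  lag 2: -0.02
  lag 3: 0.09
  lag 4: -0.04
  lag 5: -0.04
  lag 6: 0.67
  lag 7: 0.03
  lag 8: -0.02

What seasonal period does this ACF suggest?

The largest autocorrelation is r_6 = 0.67; the remaining lags stay at or below 0.09.
The dominant spike at lag 6 indicates a seasonal period of 6.

6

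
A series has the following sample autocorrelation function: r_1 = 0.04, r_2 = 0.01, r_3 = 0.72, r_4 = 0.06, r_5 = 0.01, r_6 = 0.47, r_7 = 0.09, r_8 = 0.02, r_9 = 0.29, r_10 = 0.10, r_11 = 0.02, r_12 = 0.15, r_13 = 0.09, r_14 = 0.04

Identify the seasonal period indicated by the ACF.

3

The largest autocorrelation is r_3 = 0.72, with weaker echoes at lags 6 (0.47), 9 (0.29) and 12 (0.15); the remaining lags stay at or below 0.10.
The dominant spike at lag 3 indicates a seasonal period of 3.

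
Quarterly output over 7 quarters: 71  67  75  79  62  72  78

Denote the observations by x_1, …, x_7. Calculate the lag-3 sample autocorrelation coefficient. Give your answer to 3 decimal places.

Mean x̄ = (71 + 67 + 75 + 79 + 62 + 72 + 78)/7 = 72.0000
Deviations from mean: -1.0000, -5.0000, 3.0000, 7.0000, -10.0000, 0.0000, 6.0000
Σ(x_t−x̄)(x_{t+3}−x̄) = (-7.0000) + (50.0000) + (0.0000) + (42.0000) = 85.0000
Denominator Σ(x_t−x̄)² = 220.0000
r_3 = 85.0000 / 220.0000 = 0.386

0.386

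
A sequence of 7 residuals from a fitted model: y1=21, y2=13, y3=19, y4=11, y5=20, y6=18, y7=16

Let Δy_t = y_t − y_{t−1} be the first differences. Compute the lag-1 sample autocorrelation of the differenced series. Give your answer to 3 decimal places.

-0.717

First differences Δy: -8, 6, -8, 9, -2, -2
Mean of differences = -0.8333
Numerator Σ(Δy_t−Δȳ)(Δy_{t+1}−Δȳ) = -178.5278
Denominator Σ(Δy_t−Δȳ)² = 248.8333
r_1(Δy) = -178.5278 / 248.8333 = -0.717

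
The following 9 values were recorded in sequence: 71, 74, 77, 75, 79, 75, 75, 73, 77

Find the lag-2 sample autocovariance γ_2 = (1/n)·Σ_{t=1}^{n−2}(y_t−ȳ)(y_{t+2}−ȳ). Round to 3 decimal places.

-0.077

Mean ȳ = (71 + 74 + 77 + 75 + 79 + 75 + 75 + 73 + 77)/9 = 75.1111
Σ_{t=1}^{7}(y_t−ȳ)(y_{t+2}−ȳ) = -0.6914
γ_2 = -0.6914 / 9 = -0.077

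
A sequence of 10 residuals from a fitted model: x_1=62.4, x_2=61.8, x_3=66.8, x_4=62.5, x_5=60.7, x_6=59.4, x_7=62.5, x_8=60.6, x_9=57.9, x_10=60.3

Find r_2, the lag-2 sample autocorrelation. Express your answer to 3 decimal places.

Mean x̄ = (62.4 + 61.8 + 66.8 + 62.5 + 60.7 + 59.4 + 62.5 + 60.6 + 57.9 + 60.3)/10 = 61.4900
Numerator Σ_{t=1}^{8}(x_t−x̄)(x_{t+2}−x̄) = -2.6652
Denominator Σ(x_t−x̄)² = 51.2490
r_2 = -2.6652 / 51.2490 = -0.052

-0.052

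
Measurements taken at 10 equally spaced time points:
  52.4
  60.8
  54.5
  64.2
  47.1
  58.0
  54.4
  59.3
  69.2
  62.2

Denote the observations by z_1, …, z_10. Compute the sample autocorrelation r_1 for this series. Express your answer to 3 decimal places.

-0.160

Mean z̄ = (52.4 + 60.8 + 54.5 + 64.2 + 47.1 + 58.0 + 54.4 + 59.3 + 69.2 + 62.2)/10 = 58.2100
Numerator Σ_{t=1}^{9}(z_t−z̄)(z_{t+1}−z̄) = -58.6191
Denominator Σ(z_t−z̄)² = 365.9890
r_1 = -58.6191 / 365.9890 = -0.160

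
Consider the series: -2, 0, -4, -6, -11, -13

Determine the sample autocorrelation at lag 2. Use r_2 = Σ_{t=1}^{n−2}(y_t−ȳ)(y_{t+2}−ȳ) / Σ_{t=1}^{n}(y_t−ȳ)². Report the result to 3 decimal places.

-0.015

Mean ȳ = (-2 + 0 − 4 − 6 − 11 − 13)/6 = -6.0000
Deviations from mean: 4.0000, 6.0000, 2.0000, 0.0000, -5.0000, -7.0000
Numerator Σ_{t=1}^{4}(y_t−ȳ)(y_{t+2}−ȳ) = -2.0000
Denominator Σ(y_t−ȳ)² = 130.0000
r_2 = -2.0000 / 130.0000 = -0.015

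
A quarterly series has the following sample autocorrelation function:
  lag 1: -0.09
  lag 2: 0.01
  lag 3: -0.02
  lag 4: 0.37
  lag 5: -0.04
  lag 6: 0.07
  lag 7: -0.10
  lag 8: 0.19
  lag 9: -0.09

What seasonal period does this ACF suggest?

4

The largest autocorrelation is r_4 = 0.37, with a weaker echo at lag 8 (0.19); the remaining lags stay at or below 0.07.
The dominant spike at lag 4 indicates a seasonal period of 4.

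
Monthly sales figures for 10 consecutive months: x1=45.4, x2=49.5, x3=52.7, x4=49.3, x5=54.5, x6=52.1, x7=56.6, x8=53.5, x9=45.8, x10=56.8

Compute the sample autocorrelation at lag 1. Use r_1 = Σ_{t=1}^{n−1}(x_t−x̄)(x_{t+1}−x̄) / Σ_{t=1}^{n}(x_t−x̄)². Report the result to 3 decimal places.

-0.178

Mean x̄ = (45.4 + 49.5 + 52.7 + 49.3 + 54.5 + 52.1 + 56.6 + 53.5 + 45.8 + 56.8)/10 = 51.6200
Numerator Σ_{t=1}^{9}(x_t−x̄)(x_{t+1}−x̄) = -26.2444
Denominator Σ(x_t−x̄)² = 147.2960
r_1 = -26.2444 / 147.2960 = -0.178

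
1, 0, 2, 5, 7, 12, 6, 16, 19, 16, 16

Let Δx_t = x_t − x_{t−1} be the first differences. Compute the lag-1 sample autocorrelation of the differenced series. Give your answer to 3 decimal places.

-0.431

First differences Δx: -1, 2, 3, 2, 5, -6, 10, 3, -3, 0
Mean of differences = 1.5000
Numerator Σ(Δx_t−Δx̄)(Δx_{t+1}−Δx̄) = -75.2500
Denominator Σ(Δx_t−Δx̄)² = 174.5000
r_1(Δx) = -75.2500 / 174.5000 = -0.431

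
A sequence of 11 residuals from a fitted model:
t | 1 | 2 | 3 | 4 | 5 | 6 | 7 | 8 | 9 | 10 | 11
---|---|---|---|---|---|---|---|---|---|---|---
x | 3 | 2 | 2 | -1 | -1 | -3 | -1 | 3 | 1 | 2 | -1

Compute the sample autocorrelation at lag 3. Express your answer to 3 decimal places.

Mean x̄ = (3 + 2 + 2 − 1 − 1 − 3 − 1 + 3 + 1 + 2 − 1)/11 = 0.5455
Numerator Σ_{t=1}^{8}(x_t−x̄)(x_{t+3}−x̄) = -20.2562
Denominator Σ(x_t−x̄)² = 40.7273
r_3 = -20.2562 / 40.7273 = -0.497

-0.497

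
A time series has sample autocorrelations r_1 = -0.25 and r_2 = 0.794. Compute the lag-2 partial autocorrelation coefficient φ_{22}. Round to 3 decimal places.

0.780

φ_{22} = (r_2 − r_1²) / (1 − r_1²)
r_1² = (-0.25)² = 0.0625
Numerator = 0.794 − 0.0625 = 0.7315; denominator = 1 − 0.0625 = 0.9375
φ_{22} = 0.7315 / 0.9375 = 0.780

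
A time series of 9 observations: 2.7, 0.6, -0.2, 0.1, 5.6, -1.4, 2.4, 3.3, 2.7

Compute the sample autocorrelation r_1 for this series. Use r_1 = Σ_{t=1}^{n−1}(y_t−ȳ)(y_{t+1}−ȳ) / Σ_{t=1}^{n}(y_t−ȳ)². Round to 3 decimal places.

Mean ȳ = (2.7 + 0.6 − 0.2 + 0.1 + 5.6 − 1.4 + 2.4 + 3.3 + 2.7)/9 = 1.7556
Numerator Σ_{t=1}^{8}(y_t−ȳ)(y_{t+1}−ȳ) = -13.6698
Denominator Σ(y_t−ȳ)² = 37.2222
r_1 = -13.6698 / 37.2222 = -0.367

-0.367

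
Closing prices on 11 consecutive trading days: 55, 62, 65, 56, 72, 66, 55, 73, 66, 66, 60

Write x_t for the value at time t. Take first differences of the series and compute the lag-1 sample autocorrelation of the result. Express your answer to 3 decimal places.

First differences Δx: 7, 3, -9, 16, -6, -11, 18, -7, 0, -6
Mean of differences = 0.5000
Numerator Σ(Δx_t−Δx̄)(Δx_{t+1}−Δx̄) = -506.2500
Denominator Σ(Δx_t−Δx̄)² = 958.5000
r_1(Δx) = -506.2500 / 958.5000 = -0.528

-0.528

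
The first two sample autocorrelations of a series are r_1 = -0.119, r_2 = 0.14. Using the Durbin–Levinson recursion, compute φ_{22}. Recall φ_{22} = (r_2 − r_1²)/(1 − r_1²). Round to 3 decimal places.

0.128

φ_{22} = (r_2 − r_1²) / (1 − r_1²)
r_1² = (-0.119)² = 0.014161
Numerator = 0.14 − 0.0142 = 0.1258; denominator = 1 − 0.0142 = 0.9858
φ_{22} = 0.1258 / 0.9858 = 0.128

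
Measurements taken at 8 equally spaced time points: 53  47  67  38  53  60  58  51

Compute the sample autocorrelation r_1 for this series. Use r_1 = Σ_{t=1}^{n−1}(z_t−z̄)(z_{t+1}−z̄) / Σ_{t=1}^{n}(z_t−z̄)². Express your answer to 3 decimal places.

Mean z̄ = (53 + 47 + 67 + 38 + 53 + 60 + 58 + 51)/8 = 53.3750
Σ(z_t−z̄)(z_{t+1}−z̄) = (2.3906) + (-86.8594) + (-209.4844) + (5.7656) + (-2.4844) + (30.6406) + (-10.9844) = -271.0156
Denominator Σ(z_t−z̄)² = 533.8750
r_1 = -271.0156 / 533.8750 = -0.508

-0.508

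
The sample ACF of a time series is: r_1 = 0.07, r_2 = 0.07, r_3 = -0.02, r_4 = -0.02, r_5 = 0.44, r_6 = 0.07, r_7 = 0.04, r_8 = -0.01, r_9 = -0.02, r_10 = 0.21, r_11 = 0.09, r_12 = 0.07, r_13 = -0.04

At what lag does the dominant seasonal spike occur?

5

The largest autocorrelation is r_5 = 0.44, with a weaker echo at lag 10 (0.21); the remaining lags stay at or below 0.09.
The dominant spike at lag 5 indicates a seasonal period of 5.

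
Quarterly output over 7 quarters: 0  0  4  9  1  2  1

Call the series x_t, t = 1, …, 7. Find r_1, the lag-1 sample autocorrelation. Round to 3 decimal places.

Mean x̄ = (0 + 0 + 4 + 9 + 1 + 2 + 1)/7 = 2.4286
Σ(x_t−x̄)(x_{t+1}−x̄) = (5.8980) + (-3.8163) + (10.3265) + (-9.3878) + (0.6122) + (0.6122) = 4.2449
Denominator Σ(x_t−x̄)² = 61.7143
r_1 = 4.2449 / 61.7143 = 0.069

0.069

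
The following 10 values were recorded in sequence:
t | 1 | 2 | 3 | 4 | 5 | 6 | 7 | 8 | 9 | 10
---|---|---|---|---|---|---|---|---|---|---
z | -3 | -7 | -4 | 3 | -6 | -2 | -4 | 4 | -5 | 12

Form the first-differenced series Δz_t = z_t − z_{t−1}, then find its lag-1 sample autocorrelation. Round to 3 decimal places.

First differences Δz: -4, 3, 7, -9, 4, -2, 8, -9, 17
Mean of differences = 1.6667
Numerator Σ(Δz_t−Δz̄)(Δz_{t+1}−Δz̄) = -345.1111
Denominator Σ(Δz_t−Δz̄)² = 584.0000
r_1(Δz) = -345.1111 / 584.0000 = -0.591

-0.591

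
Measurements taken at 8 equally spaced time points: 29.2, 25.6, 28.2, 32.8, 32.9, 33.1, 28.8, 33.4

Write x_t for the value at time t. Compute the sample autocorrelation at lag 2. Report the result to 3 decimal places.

Mean x̄ = (29.2 + 25.6 + 28.2 + 32.8 + 32.9 + 33.1 + 28.8 + 33.4)/8 = 30.5000
Deviations from mean: -1.3000, -4.9000, -2.3000, 2.3000, 2.4000, 2.6000, -1.7000, 2.9000
Numerator Σ_{t=1}^{6}(x_t−x̄)(x_{t+2}−x̄) = -4.3600
Denominator Σ(x_t−x̄)² = 60.1000
r_2 = -4.3600 / 60.1000 = -0.073

-0.073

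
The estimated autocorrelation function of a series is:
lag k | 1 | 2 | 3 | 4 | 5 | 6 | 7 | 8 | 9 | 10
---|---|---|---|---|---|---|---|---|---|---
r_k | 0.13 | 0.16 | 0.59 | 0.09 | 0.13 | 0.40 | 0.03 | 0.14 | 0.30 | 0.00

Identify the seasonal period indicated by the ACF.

The largest autocorrelation is r_3 = 0.59, with weaker echoes at lags 6 (0.40) and 9 (0.30); the remaining lags stay at or below 0.16.
The dominant spike at lag 3 indicates a seasonal period of 3.

3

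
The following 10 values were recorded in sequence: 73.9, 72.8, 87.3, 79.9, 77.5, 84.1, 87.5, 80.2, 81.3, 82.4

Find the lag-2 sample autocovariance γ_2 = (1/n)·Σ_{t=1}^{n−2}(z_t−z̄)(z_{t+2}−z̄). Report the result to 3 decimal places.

-8.251

Mean z̄ = (73.9 + 72.8 + 87.3 + 79.9 + 77.5 + 84.1 + 87.5 + 80.2 + 81.3 + 82.4)/10 = 80.6900
Σ_{t=1}^{8}(z_t−z̄)(z_{t+2}−z̄) = -82.5072
γ_2 = -82.5072 / 10 = -8.251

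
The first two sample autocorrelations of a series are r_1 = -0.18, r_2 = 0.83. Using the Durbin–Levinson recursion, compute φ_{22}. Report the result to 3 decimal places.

0.824

φ_{22} = (r_2 − r_1²) / (1 − r_1²)
r_1² = (-0.18)² = 0.0324
Numerator = 0.83 − 0.0324 = 0.7976; denominator = 1 − 0.0324 = 0.9676
φ_{22} = 0.7976 / 0.9676 = 0.824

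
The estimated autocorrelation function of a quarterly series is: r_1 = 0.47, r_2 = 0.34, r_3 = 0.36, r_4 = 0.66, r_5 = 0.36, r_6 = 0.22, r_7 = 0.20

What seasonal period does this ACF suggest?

The largest autocorrelation is r_4 = 0.66; the remaining lags stay at or below 0.47. The elevated value at lag 1 (0.47), dropping to 0.34 at lag 2, reflects decaying short-term dependence rather than seasonality.
The dominant spike at lag 4 indicates a seasonal period of 4.

4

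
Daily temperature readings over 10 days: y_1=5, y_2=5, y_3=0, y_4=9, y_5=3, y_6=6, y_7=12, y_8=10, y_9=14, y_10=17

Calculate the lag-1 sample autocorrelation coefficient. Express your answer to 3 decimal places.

0.388

Mean ȳ = (5 + 5 + 0 + 9 + 3 + 6 + 12 + 10 + 14 + 17)/10 = 8.1000
Numerator Σ_{t=1}^{9}(y_t−ȳ)(y_{t+1}−ȳ) = 96.4900
Denominator Σ(y_t−ȳ)² = 248.9000
r_1 = 96.4900 / 248.9000 = 0.388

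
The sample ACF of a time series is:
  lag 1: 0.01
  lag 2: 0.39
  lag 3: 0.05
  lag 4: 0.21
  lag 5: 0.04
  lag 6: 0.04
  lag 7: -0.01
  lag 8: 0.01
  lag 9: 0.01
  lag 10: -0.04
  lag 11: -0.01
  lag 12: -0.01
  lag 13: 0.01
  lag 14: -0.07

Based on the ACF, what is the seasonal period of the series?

The largest autocorrelation is r_2 = 0.39, with a weaker echo at lag 4 (0.21); the remaining lags stay at or below 0.05.
The dominant spike at lag 2 indicates a seasonal period of 2.

2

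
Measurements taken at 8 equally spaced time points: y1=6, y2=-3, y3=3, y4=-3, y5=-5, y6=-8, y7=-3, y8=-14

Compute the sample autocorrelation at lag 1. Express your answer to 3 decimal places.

0.036

Mean ȳ = (6 − 3 + 3 − 3 − 5 − 8 − 3 − 14)/8 = -3.3750
Deviations from mean: 9.3750, 0.3750, 6.3750, 0.3750, -1.6250, -4.6250, 0.3750, -10.6250
Σ(y_t−ȳ)(y_{t+1}−ȳ) = (3.5156) + (2.3906) + (2.3906) + (-0.6094) + (7.5156) + (-1.7344) + (-3.9844) = 9.4844
Denominator Σ(y_t−ȳ)² = 265.8750
r_1 = 9.4844 / 265.8750 = 0.036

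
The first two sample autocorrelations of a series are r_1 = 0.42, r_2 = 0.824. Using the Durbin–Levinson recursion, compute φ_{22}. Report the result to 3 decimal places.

φ_{22} = (r_2 − r_1²) / (1 − r_1²)
r_1² = (0.42)² = 0.1764
Numerator = 0.824 − 0.1764 = 0.6476; denominator = 1 − 0.1764 = 0.8236
φ_{22} = 0.6476 / 0.8236 = 0.786

0.786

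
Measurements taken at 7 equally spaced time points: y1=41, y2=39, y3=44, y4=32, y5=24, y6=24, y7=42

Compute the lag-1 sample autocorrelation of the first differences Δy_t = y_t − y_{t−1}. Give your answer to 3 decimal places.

First differences Δy: -2, 5, -12, -8, 0, 18
Mean of differences = 0.1667
Numerator Σ(Δy_t−Δȳ)(Δy_{t+1}−Δȳ) = 28.4722
Denominator Σ(Δy_t−Δȳ)² = 560.8333
r_1(Δy) = 28.4722 / 560.8333 = 0.051

0.051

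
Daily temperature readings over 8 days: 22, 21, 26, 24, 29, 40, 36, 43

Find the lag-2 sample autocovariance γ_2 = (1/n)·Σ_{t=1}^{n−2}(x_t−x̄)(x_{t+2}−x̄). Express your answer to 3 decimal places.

19.262

Mean x̄ = (22 + 21 + 26 + 24 + 29 + 40 + 36 + 43)/8 = 30.1250
Σ_{t=1}^{6}(x_t−x̄)(x_{t+2}−x̄) = 154.0938
γ_2 = 154.0938 / 8 = 19.262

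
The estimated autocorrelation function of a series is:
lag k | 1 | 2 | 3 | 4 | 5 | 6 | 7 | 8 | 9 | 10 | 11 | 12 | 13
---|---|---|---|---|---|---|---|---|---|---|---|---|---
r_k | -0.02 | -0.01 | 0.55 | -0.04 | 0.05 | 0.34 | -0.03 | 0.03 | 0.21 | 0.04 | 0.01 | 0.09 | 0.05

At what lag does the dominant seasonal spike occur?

The largest autocorrelation is r_3 = 0.55, with weaker echoes at lags 6 (0.34) and 9 (0.21); the remaining lags stay at or below 0.09.
The dominant spike at lag 3 indicates a seasonal period of 3.

3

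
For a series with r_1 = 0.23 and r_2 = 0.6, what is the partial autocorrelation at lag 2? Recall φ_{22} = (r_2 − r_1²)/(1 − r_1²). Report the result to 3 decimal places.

0.578

φ_{22} = (r_2 − r_1²) / (1 − r_1²)
r_1² = (0.23)² = 0.0529
Numerator = 0.6 − 0.0529 = 0.5471; denominator = 1 − 0.0529 = 0.9471
φ_{22} = 0.5471 / 0.9471 = 0.578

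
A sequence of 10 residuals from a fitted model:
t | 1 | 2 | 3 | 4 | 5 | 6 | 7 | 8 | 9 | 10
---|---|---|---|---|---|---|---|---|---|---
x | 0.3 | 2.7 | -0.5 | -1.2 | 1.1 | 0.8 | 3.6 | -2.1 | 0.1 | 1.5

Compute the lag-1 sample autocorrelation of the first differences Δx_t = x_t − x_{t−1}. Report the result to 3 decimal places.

-0.489

First differences Δx: 2.4, -3.2, -0.7, 2.3, -0.3, 2.8, -5.7, 2.2, 1.4
Mean of differences = 0.1333
Numerator Σ(Δx_t−Δx̄)(Δx_{t+1}−Δx̄) = -33.6711
Denominator Σ(Δx_t−Δx̄)² = 68.8400
r_1(Δx) = -33.6711 / 68.8400 = -0.489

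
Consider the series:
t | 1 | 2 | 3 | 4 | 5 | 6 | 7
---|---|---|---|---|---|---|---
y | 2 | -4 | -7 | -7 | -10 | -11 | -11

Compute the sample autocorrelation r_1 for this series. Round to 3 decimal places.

0.425

Mean ȳ = (2 − 4 − 7 − 7 − 10 − 11 − 11)/7 = -6.8571
Deviations from mean: 8.8571, 2.8571, -0.1429, -0.1429, -3.1429, -4.1429, -4.1429
Numerator Σ_{t=1}^{6}(y_t−ȳ)(y_{t+1}−ȳ) = 55.5510
Denominator Σ(y_t−ȳ)² = 130.8571
r_1 = 55.5510 / 130.8571 = 0.425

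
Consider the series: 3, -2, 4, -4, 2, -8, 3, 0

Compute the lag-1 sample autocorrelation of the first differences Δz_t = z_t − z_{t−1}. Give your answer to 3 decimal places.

First differences Δz: -5, 6, -8, 6, -10, 11, -3
Mean of differences = -0.4286
Numerator Σ(Δz_t−Δz̄)(Δz_{t+1}−Δz̄) = -327.0408
Denominator Σ(Δz_t−Δz̄)² = 389.7143
r_1(Δz) = -327.0408 / 389.7143 = -0.839

-0.839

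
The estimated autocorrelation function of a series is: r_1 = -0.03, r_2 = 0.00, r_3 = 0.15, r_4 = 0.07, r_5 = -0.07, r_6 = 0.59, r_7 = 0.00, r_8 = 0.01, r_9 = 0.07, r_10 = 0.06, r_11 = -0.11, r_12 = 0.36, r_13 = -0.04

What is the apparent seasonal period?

6

The largest autocorrelation is r_6 = 0.59, with a weaker echo at lag 12 (0.36); the remaining lags stay at or below 0.15.
The dominant spike at lag 6 indicates a seasonal period of 6.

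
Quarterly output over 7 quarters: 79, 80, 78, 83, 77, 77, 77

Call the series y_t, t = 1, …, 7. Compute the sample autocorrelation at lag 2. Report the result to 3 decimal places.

0.072

Mean ȳ = (79 + 80 + 78 + 83 + 77 + 77 + 77)/7 = 78.7143
Deviations from mean: 0.2857, 1.2857, -0.7143, 4.2857, -1.7143, -1.7143, -1.7143
Σ(y_t−ȳ)(y_{t+2}−ȳ) = (-0.2041) + (5.5102) + (1.2245) + (-7.3469) + (2.9388) = 2.1224
Denominator Σ(y_t−ȳ)² = 29.4286
r_2 = 2.1224 / 29.4286 = 0.072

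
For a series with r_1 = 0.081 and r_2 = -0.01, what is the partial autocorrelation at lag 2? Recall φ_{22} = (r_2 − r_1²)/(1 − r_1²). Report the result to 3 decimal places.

-0.017

φ_{22} = (r_2 − r_1²) / (1 − r_1²)
r_1² = (0.081)² = 0.006561
Numerator = -0.01 − 0.0066 = -0.0166; denominator = 1 − 0.0066 = 0.9934
φ_{22} = -0.0166 / 0.9934 = -0.017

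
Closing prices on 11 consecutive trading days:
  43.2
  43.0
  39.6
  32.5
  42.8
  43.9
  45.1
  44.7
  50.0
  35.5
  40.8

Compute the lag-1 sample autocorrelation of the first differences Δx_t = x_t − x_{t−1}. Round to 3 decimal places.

First differences Δx: -0.2, -3.4, -7.1, 10.3, 1.1, 1.2, -0.4, 5.3, -14.5, 5.3
Mean of differences = -0.2400
Numerator Σ(Δx_t−Δx̄)(Δx_{t+1}−Δx̄) = -193.8176
Denominator Σ(Δx_t−Δx̄)² = 436.7640
r_1(Δx) = -193.8176 / 436.7640 = -0.444

-0.444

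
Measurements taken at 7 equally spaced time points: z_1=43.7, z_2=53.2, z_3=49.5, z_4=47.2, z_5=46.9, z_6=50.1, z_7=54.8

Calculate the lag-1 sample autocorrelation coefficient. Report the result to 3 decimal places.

Mean z̄ = (43.7 + 53.2 + 49.5 + 47.2 + 46.9 + 50.1 + 54.8)/7 = 49.3429
Deviations from mean: -5.6429, 3.8571, 0.1571, -2.1429, -2.4429, 0.7571, 5.4571
Numerator Σ_{t=1}^{6}(z_t−z̄)(z_{t+1}−z̄) = -13.9790
Denominator Σ(z_t−z̄)² = 87.6571
r_1 = -13.9790 / 87.6571 = -0.159

-0.159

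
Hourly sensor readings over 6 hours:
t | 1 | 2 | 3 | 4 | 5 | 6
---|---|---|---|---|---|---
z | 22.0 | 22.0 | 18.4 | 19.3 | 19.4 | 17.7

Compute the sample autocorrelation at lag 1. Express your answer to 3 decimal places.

0.213

Mean z̄ = (22.0 + 22.0 + 18.4 + 19.3 + 19.4 + 17.7)/6 = 19.8000
Deviations from mean: 2.2000, 2.2000, -1.4000, -0.5000, -0.4000, -2.1000
Σ(z_t−z̄)(z_{t+1}−z̄) = (4.8400) + (-3.0800) + (0.7000) + (0.2000) + (0.8400) = 3.5000
Denominator Σ(z_t−z̄)² = 16.4600
r_1 = 3.5000 / 16.4600 = 0.213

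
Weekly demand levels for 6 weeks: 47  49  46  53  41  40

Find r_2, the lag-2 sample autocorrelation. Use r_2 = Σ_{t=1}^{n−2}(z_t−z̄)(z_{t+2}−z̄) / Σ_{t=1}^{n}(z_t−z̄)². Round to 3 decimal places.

Mean z̄ = (47 + 49 + 46 + 53 + 41 + 40)/6 = 46.0000
Deviations from mean: 1.0000, 3.0000, 0.0000, 7.0000, -5.0000, -6.0000
Σ(z_t−z̄)(z_{t+2}−z̄) = (0.0000) + (21.0000) + (0.0000) + (-42.0000) = -21.0000
Denominator Σ(z_t−z̄)² = 120.0000
r_2 = -21.0000 / 120.0000 = -0.175

-0.175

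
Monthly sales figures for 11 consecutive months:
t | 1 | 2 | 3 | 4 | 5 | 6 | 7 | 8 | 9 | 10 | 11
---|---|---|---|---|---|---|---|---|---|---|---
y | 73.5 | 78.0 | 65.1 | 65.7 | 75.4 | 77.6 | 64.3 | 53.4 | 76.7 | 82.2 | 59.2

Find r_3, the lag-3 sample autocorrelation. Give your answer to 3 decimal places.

Mean ȳ = (73.5 + 78.0 + 65.1 + 65.7 + 75.4 + 77.6 + 64.3 + 53.4 + 76.7 + 82.2 + 59.2)/11 = 70.1000
Numerator Σ_{t=1}^{8}(y_t−ȳ)(y_{t+3}−ȳ) = 87.7700
Denominator Σ(y_t−ȳ)² = 823.9800
r_3 = 87.7700 / 823.9800 = 0.107

0.107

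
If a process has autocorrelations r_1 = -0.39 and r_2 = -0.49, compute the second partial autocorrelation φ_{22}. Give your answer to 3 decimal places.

φ_{22} = (r_2 − r_1²) / (1 − r_1²)
r_1² = (-0.39)² = 0.1521
Numerator = -0.49 − 0.1521 = -0.6421; denominator = 1 − 0.1521 = 0.8479
φ_{22} = -0.6421 / 0.8479 = -0.757

-0.757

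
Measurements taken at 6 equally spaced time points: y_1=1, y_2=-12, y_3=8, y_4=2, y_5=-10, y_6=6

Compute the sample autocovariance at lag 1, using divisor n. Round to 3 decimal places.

Mean ȳ = (1 − 12 + 8 + 2 − 10 + 6)/6 = -0.8333
Deviations: 1.8333, -11.1667, 8.8333, 2.8333, -9.1667, 6.8333
Σ_{t=1}^{5}(y_t−ȳ)(y_{t+1}−ȳ) = -182.6944
γ_1 = -182.6944 / 6 = -30.449

-30.449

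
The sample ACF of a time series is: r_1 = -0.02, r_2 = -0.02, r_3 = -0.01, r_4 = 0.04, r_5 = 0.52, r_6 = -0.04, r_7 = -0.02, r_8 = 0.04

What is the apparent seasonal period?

5

The largest autocorrelation is r_5 = 0.52; the remaining lags stay at or below 0.04.
The dominant spike at lag 5 indicates a seasonal period of 5.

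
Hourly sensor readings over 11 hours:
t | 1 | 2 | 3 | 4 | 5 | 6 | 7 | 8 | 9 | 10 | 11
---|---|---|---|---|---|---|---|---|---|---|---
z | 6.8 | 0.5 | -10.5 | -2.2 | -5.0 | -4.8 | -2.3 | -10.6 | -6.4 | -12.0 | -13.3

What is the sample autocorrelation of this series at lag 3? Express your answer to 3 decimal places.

Mean z̄ = (6.8 + 0.5 − 10.5 − 2.2 − 5.0 − 4.8 − 2.3 − 10.6 − 6.4 − 12.0 − 13.3)/11 = -5.4364
Numerator Σ_{t=1}^{8}(z_t−z̄)(z_{t+3}−z̄) = 66.2724
Denominator Σ(z_t−z̄)² = 364.0255
r_3 = 66.2724 / 364.0255 = 0.182

0.182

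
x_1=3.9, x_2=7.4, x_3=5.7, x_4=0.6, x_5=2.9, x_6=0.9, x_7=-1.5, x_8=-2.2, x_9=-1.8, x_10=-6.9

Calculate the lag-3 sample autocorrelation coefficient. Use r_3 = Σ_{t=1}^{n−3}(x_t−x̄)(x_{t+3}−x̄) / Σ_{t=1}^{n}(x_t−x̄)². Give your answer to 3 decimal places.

Mean x̄ = (3.9 + 7.4 + 5.7 + 0.6 + 2.9 + 0.9 − 1.5 − 2.2 − 1.8 − 6.9)/10 = 0.9000
Numerator Σ_{t=1}^{7}(x_t−x̄)(x_{t+3}−x̄) = 25.3400
Denominator Σ(x_t−x̄)² = 161.8800
r_3 = 25.3400 / 161.8800 = 0.157

0.157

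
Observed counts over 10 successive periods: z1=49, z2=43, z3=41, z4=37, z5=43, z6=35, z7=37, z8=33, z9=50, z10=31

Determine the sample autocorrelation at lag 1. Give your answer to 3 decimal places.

-0.325

Mean z̄ = (49 + 43 + 41 + 37 + 43 + 35 + 37 + 33 + 50 + 31)/10 = 39.9000
Numerator Σ_{t=1}^{9}(z_t−z̄)(z_{t+1}−z̄) = -121.1100
Denominator Σ(z_t−z̄)² = 372.9000
r_1 = -121.1100 / 372.9000 = -0.325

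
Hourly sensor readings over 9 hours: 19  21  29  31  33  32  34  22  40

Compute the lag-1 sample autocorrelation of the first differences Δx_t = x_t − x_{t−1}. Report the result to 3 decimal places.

First differences Δx: 2, 8, 2, 2, -1, 2, -12, 18
Mean of differences = 2.6250
Numerator Σ(Δx_t−Δx̄)(Δx_{t+1}−Δx̄) = -217.5156
Denominator Σ(Δx_t−Δx̄)² = 493.8750
r_1(Δx) = -217.5156 / 493.8750 = -0.440

-0.440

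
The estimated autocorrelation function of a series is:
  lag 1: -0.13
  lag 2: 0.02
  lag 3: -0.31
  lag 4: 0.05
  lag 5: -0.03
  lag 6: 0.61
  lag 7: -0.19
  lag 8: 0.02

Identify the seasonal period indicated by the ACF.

6

The largest autocorrelation is r_6 = 0.61; the remaining lags stay at or below 0.05.
The dominant spike at lag 6 indicates a seasonal period of 6.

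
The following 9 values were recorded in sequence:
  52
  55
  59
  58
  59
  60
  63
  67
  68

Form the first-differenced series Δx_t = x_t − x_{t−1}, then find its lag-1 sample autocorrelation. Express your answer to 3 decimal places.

First differences Δx: 3, 4, -1, 1, 1, 3, 4, 1
Mean of differences = 2.0000
Numerator Σ(Δx_t−Δx̄)(Δx_{t+1}−Δx̄) = -1.0000
Denominator Σ(Δx_t−Δx̄)² = 22.0000
r_1(Δx) = -1.0000 / 22.0000 = -0.045

-0.045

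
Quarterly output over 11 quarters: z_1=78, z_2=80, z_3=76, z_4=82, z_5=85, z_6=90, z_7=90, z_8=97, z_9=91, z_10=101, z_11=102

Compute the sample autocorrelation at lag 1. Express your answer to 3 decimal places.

0.651

Mean z̄ = (78 + 80 + 76 + 82 + 85 + 90 + 90 + 97 + 91 + 101 + 102)/11 = 88.3636
Numerator Σ_{t=1}^{10}(z_t−z̄)(z_{t+1}−z̄) = 529.8678
Denominator Σ(z_t−z̄)² = 814.5455
r_1 = 529.8678 / 814.5455 = 0.651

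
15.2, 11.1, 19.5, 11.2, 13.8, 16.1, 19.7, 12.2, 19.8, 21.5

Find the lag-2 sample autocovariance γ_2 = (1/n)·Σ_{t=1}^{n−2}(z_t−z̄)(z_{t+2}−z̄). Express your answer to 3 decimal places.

Mean z̄ = (15.2 + 11.1 + 19.5 + 11.2 + 13.8 + 16.1 + 19.7 + 12.2 + 19.8 + 21.5)/10 = 16.0100
Σ_{t=1}^{8}(z_t−z̄)(z_{t+2}−z̄) = -2.7852
γ_2 = -2.7852 / 10 = -0.279

-0.279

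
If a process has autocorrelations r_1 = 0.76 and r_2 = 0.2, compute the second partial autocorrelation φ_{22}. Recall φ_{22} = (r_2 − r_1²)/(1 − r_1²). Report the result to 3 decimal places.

φ_{22} = (r_2 − r_1²) / (1 − r_1²)
r_1² = (0.76)² = 0.5776
Numerator = 0.2 − 0.5776 = -0.3776; denominator = 1 − 0.5776 = 0.4224
φ_{22} = -0.3776 / 0.4224 = -0.894

-0.894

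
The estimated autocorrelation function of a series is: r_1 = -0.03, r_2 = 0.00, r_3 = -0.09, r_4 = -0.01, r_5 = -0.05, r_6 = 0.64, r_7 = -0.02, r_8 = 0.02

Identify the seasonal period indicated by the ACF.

The largest autocorrelation is r_6 = 0.64; the remaining lags stay at or below 0.02.
The dominant spike at lag 6 indicates a seasonal period of 6.

6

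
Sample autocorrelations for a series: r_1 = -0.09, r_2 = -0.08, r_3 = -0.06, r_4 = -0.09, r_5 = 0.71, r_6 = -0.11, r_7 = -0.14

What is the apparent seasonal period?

5

The largest autocorrelation is r_5 = 0.71; the remaining lags stay at or below -0.06.
The dominant spike at lag 5 indicates a seasonal period of 5.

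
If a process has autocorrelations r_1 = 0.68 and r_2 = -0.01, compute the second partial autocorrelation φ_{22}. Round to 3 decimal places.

φ_{22} = (r_2 − r_1²) / (1 − r_1²)
r_1² = (0.68)² = 0.4624
Numerator = -0.01 − 0.4624 = -0.4724; denominator = 1 − 0.4624 = 0.5376
φ_{22} = -0.4724 / 0.5376 = -0.879

-0.879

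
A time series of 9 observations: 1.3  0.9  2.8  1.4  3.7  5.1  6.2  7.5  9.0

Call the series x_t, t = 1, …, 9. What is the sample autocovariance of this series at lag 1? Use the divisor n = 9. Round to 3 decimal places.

Mean x̄ = (1.3 + 0.9 + 2.8 + 1.4 + 3.7 + 5.1 + 6.2 + 7.5 + 9.0)/9 = 4.2111
Σ_{t=1}^{8}(x_t−x̄)(x_{t+1}−x̄) = 43.3199
γ_1 = 43.3199 / 9 = 4.813

4.813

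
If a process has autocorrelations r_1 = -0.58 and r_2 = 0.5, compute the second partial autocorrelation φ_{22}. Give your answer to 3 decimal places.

0.247

φ_{22} = (r_2 − r_1²) / (1 − r_1²)
r_1² = (-0.58)² = 0.3364
Numerator = 0.5 − 0.3364 = 0.1636; denominator = 1 − 0.3364 = 0.6636
φ_{22} = 0.1636 / 0.6636 = 0.247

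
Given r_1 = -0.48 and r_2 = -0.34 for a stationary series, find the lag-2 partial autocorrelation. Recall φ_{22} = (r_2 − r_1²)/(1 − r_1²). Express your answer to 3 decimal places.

-0.741

φ_{22} = (r_2 − r_1²) / (1 − r_1²)
r_1² = (-0.48)² = 0.2304
Numerator = -0.34 − 0.2304 = -0.5704; denominator = 1 − 0.2304 = 0.7696
φ_{22} = -0.5704 / 0.7696 = -0.741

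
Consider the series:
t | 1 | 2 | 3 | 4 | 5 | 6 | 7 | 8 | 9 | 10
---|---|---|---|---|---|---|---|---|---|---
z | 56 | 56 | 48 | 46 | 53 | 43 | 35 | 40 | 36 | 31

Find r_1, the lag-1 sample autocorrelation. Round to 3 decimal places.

Mean z̄ = (56 + 56 + 48 + 46 + 53 + 43 + 35 + 40 + 36 + 31)/10 = 44.4000
Numerator Σ_{t=1}^{9}(z_t−z̄)(z_{t+1}−z̄) = 387.8400
Denominator Σ(z_t−z̄)² = 718.4000
r_1 = 387.8400 / 718.4000 = 0.540

0.540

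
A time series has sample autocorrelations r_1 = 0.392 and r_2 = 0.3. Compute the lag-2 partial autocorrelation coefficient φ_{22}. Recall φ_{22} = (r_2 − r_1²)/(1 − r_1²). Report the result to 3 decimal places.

φ_{22} = (r_2 − r_1²) / (1 − r_1²)
r_1² = (0.392)² = 0.153664
Numerator = 0.3 − 0.1537 = 0.1463; denominator = 1 − 0.1537 = 0.8463
φ_{22} = 0.1463 / 0.8463 = 0.173

0.173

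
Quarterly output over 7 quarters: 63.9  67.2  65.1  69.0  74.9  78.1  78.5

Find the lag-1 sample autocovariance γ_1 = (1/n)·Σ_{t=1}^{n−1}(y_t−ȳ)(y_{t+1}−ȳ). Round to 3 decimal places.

Mean ȳ = (63.9 + 67.2 + 65.1 + 69.0 + 74.9 + 78.1 + 78.5)/7 = 70.9571
Σ_{t=1}^{6}(y_t−ȳ)(y_{t+1}−ȳ) = 134.3082
γ_1 = 134.3082 / 7 = 19.187

19.187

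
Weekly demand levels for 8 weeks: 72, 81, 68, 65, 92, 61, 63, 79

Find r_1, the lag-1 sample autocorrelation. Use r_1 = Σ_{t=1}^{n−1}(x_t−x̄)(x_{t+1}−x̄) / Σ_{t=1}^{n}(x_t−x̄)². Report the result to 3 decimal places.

Mean x̄ = (72 + 81 + 68 + 65 + 92 + 61 + 63 + 79)/8 = 72.6250
Deviations from mean: -0.6250, 8.3750, -4.6250, -7.6250, 19.3750, -11.6250, -9.6250, 6.3750
Numerator Σ_{t=1}^{7}(x_t−x̄)(x_{t+1}−x̄) = -331.1406
Denominator Σ(x_t−x̄)² = 793.8750
r_1 = -331.1406 / 793.8750 = -0.417

-0.417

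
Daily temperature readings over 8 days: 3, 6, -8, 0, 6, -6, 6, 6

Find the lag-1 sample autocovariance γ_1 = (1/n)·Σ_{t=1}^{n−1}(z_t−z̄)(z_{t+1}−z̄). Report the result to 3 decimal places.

Mean z̄ = (3 + 6 − 8 + 0 + 6 − 6 + 6 + 6)/8 = 1.6250
Deviations: 1.3750, 4.3750, -9.6250, -1.6250, 4.3750, -7.6250, 4.3750, 4.3750
Σ_{t=1}^{7}(z_t−z̄)(z_{t+1}−z̄) = -75.1406
γ_1 = -75.1406 / 8 = -9.393

-9.393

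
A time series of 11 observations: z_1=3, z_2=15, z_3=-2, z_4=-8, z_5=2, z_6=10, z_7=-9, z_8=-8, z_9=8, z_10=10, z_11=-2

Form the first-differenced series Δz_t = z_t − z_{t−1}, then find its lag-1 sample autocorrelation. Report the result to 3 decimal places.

First differences Δz: 12, -17, -6, 10, 8, -19, 1, 16, 2, -12
Mean of differences = -0.5000
Numerator Σ(Δz_t−Δz̄)(Δz_{t+1}−Δz̄) = -231.7500
Denominator Σ(Δz_t−Δz̄)² = 1396.5000
r_1(Δz) = -231.7500 / 1396.5000 = -0.166

-0.166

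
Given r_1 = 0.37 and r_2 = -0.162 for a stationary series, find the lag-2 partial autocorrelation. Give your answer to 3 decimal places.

φ_{22} = (r_2 − r_1²) / (1 − r_1²)
r_1² = (0.37)² = 0.1369
Numerator = -0.162 − 0.1369 = -0.2989; denominator = 1 − 0.1369 = 0.8631
φ_{22} = -0.2989 / 0.8631 = -0.346

-0.346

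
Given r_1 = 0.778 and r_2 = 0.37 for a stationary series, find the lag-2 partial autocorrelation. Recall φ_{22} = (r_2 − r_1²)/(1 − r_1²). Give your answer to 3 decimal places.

φ_{22} = (r_2 − r_1²) / (1 − r_1²)
r_1² = (0.778)² = 0.605284
Numerator = 0.37 − 0.6053 = -0.2353; denominator = 1 − 0.6053 = 0.3947
φ_{22} = -0.2353 / 0.3947 = -0.596

-0.596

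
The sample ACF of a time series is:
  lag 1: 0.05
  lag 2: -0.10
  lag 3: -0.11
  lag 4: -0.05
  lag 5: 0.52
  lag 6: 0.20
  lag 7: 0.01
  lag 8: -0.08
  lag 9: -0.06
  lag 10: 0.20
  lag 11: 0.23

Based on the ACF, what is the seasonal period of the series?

The largest autocorrelation is r_5 = 0.52; the remaining lags stay at or below 0.23.
The dominant spike at lag 5 indicates a seasonal period of 5.

5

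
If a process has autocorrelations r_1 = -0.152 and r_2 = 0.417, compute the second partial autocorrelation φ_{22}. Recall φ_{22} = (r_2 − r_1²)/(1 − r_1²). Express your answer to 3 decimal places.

0.403

φ_{22} = (r_2 − r_1²) / (1 − r_1²)
r_1² = (-0.152)² = 0.023104
Numerator = 0.417 − 0.0231 = 0.3939; denominator = 1 − 0.0231 = 0.9769
φ_{22} = 0.3939 / 0.9769 = 0.403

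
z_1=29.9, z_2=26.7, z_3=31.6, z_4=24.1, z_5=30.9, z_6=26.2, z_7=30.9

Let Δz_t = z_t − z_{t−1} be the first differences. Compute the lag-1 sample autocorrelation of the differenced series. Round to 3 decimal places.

-0.871

First differences Δz: -3.2, 4.9, -7.5, 6.8, -4.7, 4.7
Mean of differences = 0.1667
Numerator Σ(Δz_t−Δz̄)(Δz_{t+1}−Δz̄) = -157.4244
Denominator Σ(Δz_t−Δz̄)² = 180.7533
r_1(Δz) = -157.4244 / 180.7533 = -0.871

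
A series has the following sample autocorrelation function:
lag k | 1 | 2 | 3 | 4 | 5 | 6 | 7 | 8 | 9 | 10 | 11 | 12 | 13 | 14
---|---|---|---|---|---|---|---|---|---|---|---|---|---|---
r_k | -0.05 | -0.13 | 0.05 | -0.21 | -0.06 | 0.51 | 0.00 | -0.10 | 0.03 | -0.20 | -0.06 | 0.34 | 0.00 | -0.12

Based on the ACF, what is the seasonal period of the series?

6

The largest autocorrelation is r_6 = 0.51, with a weaker echo at lag 12 (0.34); the remaining lags stay at or below 0.05.
The dominant spike at lag 6 indicates a seasonal period of 6.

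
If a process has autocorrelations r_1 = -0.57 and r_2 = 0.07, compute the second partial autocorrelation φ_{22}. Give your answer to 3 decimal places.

φ_{22} = (r_2 − r_1²) / (1 − r_1²)
r_1² = (-0.57)² = 0.3249
Numerator = 0.07 − 0.3249 = -0.2549; denominator = 1 − 0.3249 = 0.6751
φ_{22} = -0.2549 / 0.6751 = -0.378

-0.378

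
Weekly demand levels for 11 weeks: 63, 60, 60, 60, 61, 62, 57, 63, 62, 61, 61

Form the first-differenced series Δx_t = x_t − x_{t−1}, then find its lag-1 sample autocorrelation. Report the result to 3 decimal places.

First differences Δx: -3, 0, 0, 1, 1, -5, 6, -1, -1, 0
Mean of differences = -0.2000
Numerator Σ(Δx_t−Δx̄)(Δx_{t+1}−Δx̄) = -38.8400
Denominator Σ(Δx_t−Δx̄)² = 73.6000
r_1(Δx) = -38.8400 / 73.6000 = -0.528

-0.528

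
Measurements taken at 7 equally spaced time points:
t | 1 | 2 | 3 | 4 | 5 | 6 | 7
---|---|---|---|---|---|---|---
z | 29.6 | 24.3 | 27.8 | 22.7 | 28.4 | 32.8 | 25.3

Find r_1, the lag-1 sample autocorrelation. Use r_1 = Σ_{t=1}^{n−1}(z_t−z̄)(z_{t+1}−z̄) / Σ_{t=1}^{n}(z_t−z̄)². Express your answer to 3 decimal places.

-0.291

Mean z̄ = (29.6 + 24.3 + 27.8 + 22.7 + 28.4 + 32.8 + 25.3)/7 = 27.2714
Σ(z_t−z̄)(z_{t+1}−z̄) = (-6.9192) + (-1.5706) + (-2.4163) + (-5.1592) + (6.2394) + (-10.8992) = -20.7251
Denominator Σ(z_t−z̄)² = 71.1543
r_1 = -20.7251 / 71.1543 = -0.291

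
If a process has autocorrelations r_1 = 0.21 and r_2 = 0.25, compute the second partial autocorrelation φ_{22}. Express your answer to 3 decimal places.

0.215

φ_{22} = (r_2 − r_1²) / (1 − r_1²)
r_1² = (0.21)² = 0.0441
Numerator = 0.25 − 0.0441 = 0.2059; denominator = 1 − 0.0441 = 0.9559
φ_{22} = 0.2059 / 0.9559 = 0.215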